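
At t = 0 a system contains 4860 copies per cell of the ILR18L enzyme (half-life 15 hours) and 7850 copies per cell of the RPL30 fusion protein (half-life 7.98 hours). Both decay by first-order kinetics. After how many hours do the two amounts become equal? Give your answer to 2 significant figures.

12 hours

Set 4860·(1/2)^(t/15) = 7850·(1/2)^(t/7.98).
Taking log₂: log₂(4860/7850) = t·(1/15 − 1/7.98).
log₂(0.61911) = -0.69174; 1/15 − 1/7.98 = -0.058647.
t = -0.69174 / -0.058647 ≈ 11.795 hours.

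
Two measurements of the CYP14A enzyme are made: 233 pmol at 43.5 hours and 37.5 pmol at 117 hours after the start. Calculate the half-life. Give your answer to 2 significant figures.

Over Δt = 117 − 43.5 = 73.5 hours, the level fell by a factor of 233/37.5 ≈ 6.2133.
n = log₂(6.2133) ≈ 2.6354 half-lives, so t½ = 73.5/2.6354 ≈ 27.89 hours.

28 hours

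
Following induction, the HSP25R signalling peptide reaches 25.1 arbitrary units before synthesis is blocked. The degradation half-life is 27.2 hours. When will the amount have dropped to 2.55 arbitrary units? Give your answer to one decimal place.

Fraction remaining = 2.55/25.1 ≈ 0.10159.
n = log₂(25.1/2.55) = ln(9.8431)/ln 2 ≈ 3.2991 half-lives.
t = n × t½ = 3.2991 × 27.2 ≈ 89.736 hours.

89.7 hours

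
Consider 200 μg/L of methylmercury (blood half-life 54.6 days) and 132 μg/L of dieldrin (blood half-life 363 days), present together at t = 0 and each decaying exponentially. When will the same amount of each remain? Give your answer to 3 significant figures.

Set 200·(1/2)^(t/54.6) = 132·(1/2)^(t/363).
Taking log₂: log₂(200/132) = t·(1/54.6 − 1/363).
log₂(1.5152) = 0.59946; 1/54.6 − 1/363 = 0.01556.
t = 0.59946 / 0.01556 ≈ 38.525 days.

38.5 days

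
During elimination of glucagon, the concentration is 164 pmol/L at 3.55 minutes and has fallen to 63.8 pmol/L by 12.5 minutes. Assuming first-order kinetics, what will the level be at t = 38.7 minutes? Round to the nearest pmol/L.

4 pmol/L

Over Δt = 12.5 − 3.55 = 8.95 minutes, the level fell by a factor of 164/63.8 ≈ 2.5705.
n = log₂(2.5705) ≈ 1.3621 half-lives, so t½ = 8.95/1.3621 ≈ 6.5709 minutes.
From t = 12.5 to t = 38.7: 63.8 × (1/2)^((38.7−12.5)/6.5709) ≈ 4.0228 pmol/L.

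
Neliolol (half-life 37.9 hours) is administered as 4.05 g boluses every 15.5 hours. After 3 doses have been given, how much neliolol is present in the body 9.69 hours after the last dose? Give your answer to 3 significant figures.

The 3 doses were given 40.69, 25.19, 9.69 hours ago.
Total = 4.05·(1/2)^(40.69/37.9) + 4.05·(1/2)^(25.19/37.9) + 4.05·(1/2)^(9.69/37.9)
      = 1.9243 + 2.5549 + 3.3923 ≈ 7.8714 g.

7.87 g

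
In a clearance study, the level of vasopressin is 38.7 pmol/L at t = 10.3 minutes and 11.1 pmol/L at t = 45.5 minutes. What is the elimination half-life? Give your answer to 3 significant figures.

Over Δt = 45.5 − 10.3 = 35.2 minutes, the level fell by a factor of 38.7/11.1 ≈ 3.4865.
n = log₂(3.4865) ≈ 1.8018 half-lives, so t½ = 35.2/1.8018 ≈ 19.536 minutes.

19.5 minutes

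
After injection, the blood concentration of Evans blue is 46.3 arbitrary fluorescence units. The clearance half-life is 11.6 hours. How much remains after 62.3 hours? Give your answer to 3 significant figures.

Number of half-lives: n = 62.3/11.6 ≈ 5.3707.
Remaining = 46.3 × (1/2)^5.3707 = 46.3 × 0.024169 ≈ 1.119 arbitrary fluorescence units.

1.12 arbitrary fluorescence units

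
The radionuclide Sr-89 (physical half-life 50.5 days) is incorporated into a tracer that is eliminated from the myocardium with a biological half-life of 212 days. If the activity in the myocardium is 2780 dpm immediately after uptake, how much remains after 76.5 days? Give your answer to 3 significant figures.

1/t_eff = 1/t_phys + 1/t_biol = 1/50.5 + 1/212 = 0.024519 per day.
t_eff = 50.5 × 212 / (50.5 + 212) ≈ 40.785 days.
Remaining = 2780 × (1/2)^(76.5/40.785) = 2780 × (1/2)^1.8757 ≈ 757.53 dpm.

758 dpm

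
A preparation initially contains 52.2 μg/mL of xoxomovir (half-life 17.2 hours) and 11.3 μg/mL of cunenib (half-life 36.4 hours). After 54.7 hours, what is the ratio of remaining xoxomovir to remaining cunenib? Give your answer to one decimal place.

1.4

xoxomovir: 52.2 × (1/2)^(54.7/17.2) = 52.2 × (1/2)^3.1802 ≈ 5.7587 μg/mL.
cunenib: 11.3 × (1/2)^(54.7/36.4) = 11.3 × (1/2)^1.5027 ≈ 3.9876 μg/mL.
Ratio ≈ 5.7587 / 3.9876 ≈ 1.4442.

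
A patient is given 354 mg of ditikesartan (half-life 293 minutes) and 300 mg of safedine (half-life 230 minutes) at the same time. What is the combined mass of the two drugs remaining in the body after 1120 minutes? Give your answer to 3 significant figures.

35.3 mg

ditikesartan: 354 × (1/2)^(1120/293) = 354 × (1/2)^3.8225 ≈ 25.021 mg.
safedine: 300 × (1/2)^(1120/230) = 300 × (1/2)^4.8696 ≈ 10.262 mg.
Total = 25.021 + 10.262 ≈ 35.283 mg.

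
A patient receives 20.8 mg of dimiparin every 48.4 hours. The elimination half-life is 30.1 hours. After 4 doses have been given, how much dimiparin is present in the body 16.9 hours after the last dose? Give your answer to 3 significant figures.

The 4 doses were given 162.1, 113.7, 65.3, 16.9 hours ago.
Total = 20.8·(1/2)^(162.1/30.1) + 20.8·(1/2)^(113.7/30.1) + 20.8·(1/2)^(65.3/30.1) + 20.8·(1/2)^(16.9/30.1)
      = 0.49762 + 1.5169 + 4.6238 + 14.094 ≈ 20.733 mg.

20.7 mg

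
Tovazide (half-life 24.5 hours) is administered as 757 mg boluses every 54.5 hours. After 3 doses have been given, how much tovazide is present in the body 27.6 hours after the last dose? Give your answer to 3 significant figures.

437 mg

The 3 doses were given 136.6, 82.1, 27.6 hours ago.
Total = 757·(1/2)^(136.6/24.5) + 757·(1/2)^(82.1/24.5) + 757·(1/2)^(27.6/24.5)
      = 15.875 + 74.189 + 346.72 ≈ 436.78 mg.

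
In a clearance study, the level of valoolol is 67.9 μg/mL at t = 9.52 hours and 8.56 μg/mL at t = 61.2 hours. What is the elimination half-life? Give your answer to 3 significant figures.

Over Δt = 61.2 − 9.52 = 51.68 hours, the level fell by a factor of 67.9/8.56 ≈ 7.9322.
n = log₂(7.9322) ≈ 2.9877 half-lives, so t½ = 51.68/2.9877 ≈ 17.297 hours.

17.3 hours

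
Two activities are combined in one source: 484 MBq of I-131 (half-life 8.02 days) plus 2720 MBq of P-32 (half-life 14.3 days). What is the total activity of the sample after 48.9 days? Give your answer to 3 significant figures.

261 MBq

I-131: 484 × (1/2)^(48.9/8.02) = 484 × (1/2)^6.0973 ≈ 7.0695 MBq.
P-32: 2720 × (1/2)^(48.9/14.3) = 2720 × (1/2)^3.4196 ≈ 254.2 MBq.
Total = 7.0695 + 254.2 ≈ 261.27 MBq.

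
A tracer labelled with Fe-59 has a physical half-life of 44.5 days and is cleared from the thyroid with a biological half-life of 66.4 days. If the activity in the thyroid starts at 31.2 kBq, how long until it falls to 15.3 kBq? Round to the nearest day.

27 days

1/t_eff = 1/t_phys + 1/t_biol = 1/44.5 + 1/66.4 = 0.037532 per day.
t_eff = 44.5 × 66.4 / (44.5 + 66.4) ≈ 26.644 days.
n = log₂(31.2/15.3) ≈ 1.028; t = 1.028 × 26.644 ≈ 27.39 days.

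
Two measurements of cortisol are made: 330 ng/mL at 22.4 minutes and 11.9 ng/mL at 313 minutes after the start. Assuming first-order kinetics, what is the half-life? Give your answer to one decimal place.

Over Δt = 313 − 22.4 = 290.6 minutes, the level fell by a factor of 330/11.9 ≈ 27.731.
n = log₂(27.731) ≈ 4.7934 half-lives, so t½ = 290.6/4.7934 ≈ 60.625 minutes.

60.6 minutes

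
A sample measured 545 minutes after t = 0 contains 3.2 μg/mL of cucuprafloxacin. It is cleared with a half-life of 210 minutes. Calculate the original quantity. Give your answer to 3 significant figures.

Number of half-lives elapsed: n = 545/210 ≈ 2.5952.
A₀ = A × 2^n = 3.2 × 2^2.5952 = 3.2 × 6.0429 ≈ 19.337 μg/mL.

19.3 μg/mL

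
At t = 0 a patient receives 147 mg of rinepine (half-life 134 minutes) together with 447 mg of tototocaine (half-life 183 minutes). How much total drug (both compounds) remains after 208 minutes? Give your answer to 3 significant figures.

253 mg

rinepine: 147 × (1/2)^(208/134) = 147 × (1/2)^1.5522 ≈ 50.124 mg.
tototocaine: 447 × (1/2)^(208/183) = 447 × (1/2)^1.1366 ≈ 203.31 mg.
Total = 50.124 + 203.31 ≈ 253.43 mg.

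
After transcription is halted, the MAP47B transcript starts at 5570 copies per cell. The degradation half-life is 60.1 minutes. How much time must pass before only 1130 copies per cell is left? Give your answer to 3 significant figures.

138 minutes

Fraction remaining = 1130/5570 ≈ 0.20287.
n = log₂(5570/1130) = ln(4.9292)/ln 2 ≈ 2.3014 half-lives.
t = n × t½ = 2.3014 × 60.1 ≈ 138.31 minutes.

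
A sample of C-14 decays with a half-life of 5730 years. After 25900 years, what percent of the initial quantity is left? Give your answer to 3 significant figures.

4.36%

n = 25900/5730 ≈ 4.5201 half-lives.
Fraction remaining = (1/2)^4.5201 ≈ 0.043584, i.e. 4.3584%.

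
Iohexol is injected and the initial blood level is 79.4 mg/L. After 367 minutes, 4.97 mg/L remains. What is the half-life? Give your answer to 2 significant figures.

92 minutes

A/A₀ = 4.97/79.4 ≈ 0.062594.
n = log₂(15.976) ≈ 3.9978 half-lives elapsed in 367 minutes.
t½ = 367/3.9978 ≈ 91.8 minutes.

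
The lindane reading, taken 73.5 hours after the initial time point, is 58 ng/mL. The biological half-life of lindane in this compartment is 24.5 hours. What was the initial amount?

Number of half-lives elapsed: n = 73.5/24.5 ≈ 3.
A₀ = A × 2^n = 58 × 2^3 = 58 × 8 ≈ 464 ng/mL.

464 ng/mL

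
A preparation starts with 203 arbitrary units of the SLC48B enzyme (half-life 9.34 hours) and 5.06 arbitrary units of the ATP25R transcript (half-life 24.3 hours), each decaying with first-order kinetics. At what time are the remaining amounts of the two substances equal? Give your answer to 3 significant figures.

80.8 hours

Set 203·(1/2)^(t/9.34) = 5.06·(1/2)^(t/24.3).
Taking log₂: log₂(203/5.06) = t·(1/9.34 − 1/24.3).
log₂(40.119) = 5.3262; 1/9.34 − 1/24.3 = 0.065914.
t = 5.3262 / 0.065914 ≈ 80.805 hours.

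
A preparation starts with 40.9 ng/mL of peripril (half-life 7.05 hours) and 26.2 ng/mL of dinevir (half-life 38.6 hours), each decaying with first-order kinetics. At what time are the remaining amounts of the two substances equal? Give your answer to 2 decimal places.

5.54 hours

Set 40.9·(1/2)^(t/7.05) = 26.2·(1/2)^(t/38.6).
Taking log₂: log₂(40.9/26.2) = t·(1/7.05 − 1/38.6).
log₂(1.5611) = 0.64253; 1/7.05 − 1/38.6 = 0.11594.
t = 0.64253 / 0.11594 ≈ 5.5421 hours.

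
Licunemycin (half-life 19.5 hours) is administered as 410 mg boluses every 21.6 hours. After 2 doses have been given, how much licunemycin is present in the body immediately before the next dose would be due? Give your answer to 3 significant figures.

The 2 doses were given 43.2, 21.6 hours ago.
Total = 410·(1/2)^(43.2/19.5) + 410·(1/2)^(21.6/19.5)
      = 88.285 + 190.25 ≈ 278.54 mg.

279 mg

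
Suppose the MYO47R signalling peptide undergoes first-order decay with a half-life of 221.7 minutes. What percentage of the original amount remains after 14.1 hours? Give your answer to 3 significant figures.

14.1 hours = 846 minutes.
n = 846/221.7 ≈ 3.816 half-lives.
Fraction remaining = (1/2)^3.816 ≈ 0.071003, i.e. 7.1003%.

7.10%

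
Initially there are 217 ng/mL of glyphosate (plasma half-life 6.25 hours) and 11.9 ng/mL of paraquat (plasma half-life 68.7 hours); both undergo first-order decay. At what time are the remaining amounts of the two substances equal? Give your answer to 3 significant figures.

28.8 hours

Set 217·(1/2)^(t/6.25) = 11.9·(1/2)^(t/68.7).
Taking log₂: log₂(217/11.9) = t·(1/6.25 − 1/68.7).
log₂(18.235) = 4.1887; 1/6.25 − 1/68.7 = 0.14544.
t = 4.1887 / 0.14544 ≈ 28.799 hours.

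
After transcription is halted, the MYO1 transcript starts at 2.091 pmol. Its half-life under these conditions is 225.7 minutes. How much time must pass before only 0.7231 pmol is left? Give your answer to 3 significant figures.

Fraction remaining = 0.7231/2.091 ≈ 0.34582.
n = log₂(2.091/0.7231) = ln(2.8917)/ln 2 ≈ 1.5319 half-lives.
t = n × t½ = 1.5319 × 225.7 ≈ 345.76 minutes.

346 minutes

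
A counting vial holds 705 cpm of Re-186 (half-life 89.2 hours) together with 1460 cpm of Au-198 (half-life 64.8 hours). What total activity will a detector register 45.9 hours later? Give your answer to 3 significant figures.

Re-186: 705 × (1/2)^(45.9/89.2) = 705 × (1/2)^0.51457 ≈ 493.5 cpm.
Au-198: 1460 × (1/2)^(45.9/64.8) = 1460 × (1/2)^0.70833 ≈ 893.56 cpm.
Total = 493.5 + 893.56 ≈ 1387.1 cpm.

1390 cpm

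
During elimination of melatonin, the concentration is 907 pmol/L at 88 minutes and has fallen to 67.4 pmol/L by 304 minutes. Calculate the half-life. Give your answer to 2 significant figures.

58 minutes

Over Δt = 304 − 88 = 216 minutes, the level fell by a factor of 907/67.4 ≈ 13.457.
n = log₂(13.457) ≈ 3.7503 half-lives, so t½ = 216/3.7503 ≈ 57.596 minutes.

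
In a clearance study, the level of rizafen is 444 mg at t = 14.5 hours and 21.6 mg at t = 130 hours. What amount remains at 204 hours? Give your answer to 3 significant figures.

Over Δt = 130 − 14.5 = 115.5 hours, the level fell by a factor of 444/21.6 ≈ 20.556.
n = log₂(20.556) ≈ 4.3615 half-lives, so t½ = 115.5/4.3615 ≈ 26.482 hours.
From t = 130 to t = 204: 21.6 × (1/2)^((204−130)/26.482) ≈ 3.1136 mg.

3.11 mg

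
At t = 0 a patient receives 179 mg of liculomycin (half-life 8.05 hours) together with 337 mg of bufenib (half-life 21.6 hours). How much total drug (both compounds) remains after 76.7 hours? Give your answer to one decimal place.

liculomycin: 179 × (1/2)^(76.7/8.05) = 179 × (1/2)^9.528 ≈ 0.24247 mg.
bufenib: 337 × (1/2)^(76.7/21.6) = 337 × (1/2)^3.5509 ≈ 28.754 mg.
Total = 0.24247 + 28.754 ≈ 28.996 mg.

29.0 mg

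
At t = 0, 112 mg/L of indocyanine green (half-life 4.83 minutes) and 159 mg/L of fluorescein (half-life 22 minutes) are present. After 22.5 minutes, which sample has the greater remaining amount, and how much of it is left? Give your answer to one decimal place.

indocyanine green: 112 × (1/2)^4.6584 ≈ 4.4351 mg/L.
fluorescein: 159 × (1/2)^1.0227 ≈ 78.257 mg/L.
Fluorescein has more remaining, at ≈ 78.257 mg/L.

fluorescein, 78.3 mg/L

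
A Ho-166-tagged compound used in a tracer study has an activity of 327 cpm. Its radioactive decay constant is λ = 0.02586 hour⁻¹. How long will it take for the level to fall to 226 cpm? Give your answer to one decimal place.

t½ = ln 2 / λ = 0.69315 / 0.02586 ≈ 26.804 hours.
Fraction remaining = 226/327 ≈ 0.69113.
n = log₂(327/226) = ln(1.4469)/ln 2 ≈ 0.53297 half-lives.
t = n × t½ = 0.53297 × 26.804 ≈ 14.286 hours.

14.3 hours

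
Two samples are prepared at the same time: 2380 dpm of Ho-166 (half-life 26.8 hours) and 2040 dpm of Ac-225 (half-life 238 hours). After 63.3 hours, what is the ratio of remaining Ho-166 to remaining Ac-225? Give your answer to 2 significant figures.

0.27

Ho-166: 2380 × (1/2)^(63.3/26.8) = 2380 × (1/2)^2.3619 ≈ 462.98 dpm.
Ac-225: 2040 × (1/2)^(63.3/238) = 2040 × (1/2)^0.26597 ≈ 1696.5 dpm.
Ratio ≈ 462.98 / 1696.5 ≈ 0.2729.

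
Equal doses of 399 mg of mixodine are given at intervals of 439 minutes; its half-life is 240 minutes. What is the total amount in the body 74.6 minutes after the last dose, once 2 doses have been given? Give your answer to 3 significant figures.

412 mg

The 2 doses were given 513.6, 74.6 minutes ago.
Total = 399·(1/2)^(513.6/240) + 399·(1/2)^(74.6/240)
      = 90.525 + 321.66 ≈ 412.19 mg.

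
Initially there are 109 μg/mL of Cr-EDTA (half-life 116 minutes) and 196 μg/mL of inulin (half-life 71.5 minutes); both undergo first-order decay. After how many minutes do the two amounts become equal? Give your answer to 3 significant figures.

Set 109·(1/2)^(t/116) = 196·(1/2)^(t/71.5).
Taking log₂: log₂(109/196) = t·(1/116 − 1/71.5).
log₂(0.55612) = -0.84653; 1/116 − 1/71.5 = -0.0053653.
t = -0.84653 / -0.0053653 ≈ 157.78 minutes.

158 minutes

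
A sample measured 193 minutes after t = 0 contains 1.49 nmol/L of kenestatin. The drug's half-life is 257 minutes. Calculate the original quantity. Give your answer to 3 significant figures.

Number of half-lives elapsed: n = 193/257 ≈ 0.75097.
A₀ = A × 2^n = 1.49 × 2^0.75097 = 1.49 × 1.6829 ≈ 2.5076 nmol/L.

2.51 nmol/L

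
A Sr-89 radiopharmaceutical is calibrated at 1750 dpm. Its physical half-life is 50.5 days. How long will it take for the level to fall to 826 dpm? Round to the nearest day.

55 days

Fraction remaining = 826/1750 ≈ 0.472.
n = log₂(1750/826) = ln(2.1186)/ln 2 ≈ 1.0831 half-lives.
t = n × t½ = 1.0831 × 50.5 ≈ 54.699 days.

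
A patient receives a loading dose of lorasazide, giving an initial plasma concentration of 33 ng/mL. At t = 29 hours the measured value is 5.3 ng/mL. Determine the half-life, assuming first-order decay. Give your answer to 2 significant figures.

A/A₀ = 5.3/33 ≈ 0.16061.
n = log₂(6.2264) ≈ 2.6384 half-lives elapsed in 29 hours.
t½ = 29/2.6384 ≈ 10.992 hours.

11 hours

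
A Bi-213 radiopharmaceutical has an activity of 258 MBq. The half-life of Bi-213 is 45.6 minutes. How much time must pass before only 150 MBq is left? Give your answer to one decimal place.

Fraction remaining = 150/258 ≈ 0.5814.
n = log₂(258/150) = ln(1.72)/ln 2 ≈ 0.78241 half-lives.
t = n × t½ = 0.78241 × 45.6 ≈ 35.678 minutes.

35.7 minutes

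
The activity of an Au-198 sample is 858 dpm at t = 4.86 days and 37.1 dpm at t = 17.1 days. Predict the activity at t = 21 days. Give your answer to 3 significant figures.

13.6 dpm

Over Δt = 17.1 − 4.86 = 12.24 days, the level fell by a factor of 858/37.1 ≈ 23.127.
n = log₂(23.127) ≈ 4.5315 half-lives, so t½ = 12.24/4.5315 ≈ 2.7011 days.
From t = 17.1 to t = 21: 37.1 × (1/2)^((21−17.1)/2.7011) ≈ 13.637 dpm.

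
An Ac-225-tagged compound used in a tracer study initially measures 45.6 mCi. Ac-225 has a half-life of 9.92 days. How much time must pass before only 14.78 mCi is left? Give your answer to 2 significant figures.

Fraction remaining = 14.78/45.6 ≈ 0.32412.
n = log₂(45.6/14.78) = ln(3.0853)/ln 2 ≈ 1.6254 half-lives.
t = n × t½ = 1.6254 × 9.92 ≈ 16.124 days.

16 days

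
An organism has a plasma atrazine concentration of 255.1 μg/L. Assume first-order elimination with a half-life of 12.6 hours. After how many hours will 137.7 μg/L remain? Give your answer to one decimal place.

11.2 hours

Fraction remaining = 137.7/255.1 ≈ 0.53979.
n = log₂(255.1/137.7) = ln(1.8526)/ln 2 ≈ 0.88953 half-lives.
t = n × t½ = 0.88953 × 12.6 ≈ 11.208 hours.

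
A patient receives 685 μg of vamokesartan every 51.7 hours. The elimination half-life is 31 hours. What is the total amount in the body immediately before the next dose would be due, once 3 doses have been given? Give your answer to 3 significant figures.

The 3 doses were given 155.1, 103.4, 51.7 hours ago.
Total = 685·(1/2)^(155.1/31) + 685·(1/2)^(103.4/31) + 685·(1/2)^(51.7/31)
      = 21.358 + 67.859 + 215.6 ≈ 304.82 μg.

305 μg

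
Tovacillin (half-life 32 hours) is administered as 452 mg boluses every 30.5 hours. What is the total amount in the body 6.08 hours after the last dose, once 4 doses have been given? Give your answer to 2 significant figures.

760 mg

The 4 doses were given 97.58, 67.08, 36.58, 6.08 hours ago.
Total = 452·(1/2)^(97.58/32) + 452·(1/2)^(67.08/32) + 452·(1/2)^(36.58/32) + 452·(1/2)^(6.08/32)
      = 54.599 + 105.71 + 204.66 + 396.23 ≈ 761.19 mg.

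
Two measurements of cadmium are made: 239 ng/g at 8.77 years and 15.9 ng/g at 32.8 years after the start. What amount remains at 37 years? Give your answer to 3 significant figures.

9.90 ng/g

Over Δt = 32.8 − 8.77 = 24.03 years, the level fell by a factor of 239/15.9 ≈ 15.031.
n = log₂(15.031) ≈ 3.9099 half-lives, so t½ = 24.03/3.9099 ≈ 6.1459 years.
From t = 32.8 to t = 37: 15.9 × (1/2)^((37−32.8)/6.1459) ≈ 9.901 ng/g.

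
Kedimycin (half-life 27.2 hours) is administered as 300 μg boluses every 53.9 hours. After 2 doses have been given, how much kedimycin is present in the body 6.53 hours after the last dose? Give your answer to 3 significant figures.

318 μg

The 2 doses were given 60.43, 6.53 hours ago.
Total = 300·(1/2)^(60.43/27.2) + 300·(1/2)^(6.53/27.2)
      = 64.317 + 254.01 ≈ 318.33 μg.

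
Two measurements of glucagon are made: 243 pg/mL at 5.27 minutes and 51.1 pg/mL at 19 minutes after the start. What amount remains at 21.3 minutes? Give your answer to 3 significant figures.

39.4 pg/mL

Over Δt = 19 − 5.27 = 13.73 minutes, the level fell by a factor of 243/51.1 ≈ 4.7554.
n = log₂(4.7554) ≈ 2.2496 half-lives, so t½ = 13.73/2.2496 ≈ 6.1034 minutes.
From t = 19 to t = 21.3: 51.1 × (1/2)^((21.3−19)/6.1034) ≈ 39.353 pg/mL.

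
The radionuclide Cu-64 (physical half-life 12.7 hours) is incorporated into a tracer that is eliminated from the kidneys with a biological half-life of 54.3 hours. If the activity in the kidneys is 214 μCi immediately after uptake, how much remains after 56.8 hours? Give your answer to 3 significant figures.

4.67 μCi

1/t_eff = 1/t_phys + 1/t_biol = 1/12.7 + 1/54.3 = 0.097156 per hour.
t_eff = 12.7 × 54.3 / (12.7 + 54.3) ≈ 10.293 hours.
Remaining = 214 × (1/2)^(56.8/10.293) = 214 × (1/2)^5.5185 ≈ 4.6686 μCi.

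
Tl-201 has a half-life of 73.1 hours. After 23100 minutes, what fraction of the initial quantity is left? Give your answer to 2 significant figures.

0.026

23100 minutes = 385 hours.
n = 385/73.1 ≈ 5.2668 half-lives.
Fraction remaining = (1/2)^5.2668 ≈ 0.025975.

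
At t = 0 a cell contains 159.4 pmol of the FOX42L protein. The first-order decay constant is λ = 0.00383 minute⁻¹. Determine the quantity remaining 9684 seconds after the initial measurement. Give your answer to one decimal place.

85.9 pmol

t½ = ln 2 / λ = 0.69315 / 0.00383 ≈ 180.98 minutes.
Convert the elapsed time: 9684 seconds = 161.4 minutes.
Number of half-lives: n = 161.4/180.98 ≈ 0.89182.
Remaining = 159.4 × (1/2)^0.89182 = 159.4 × 0.53893 ≈ 85.906 pmol.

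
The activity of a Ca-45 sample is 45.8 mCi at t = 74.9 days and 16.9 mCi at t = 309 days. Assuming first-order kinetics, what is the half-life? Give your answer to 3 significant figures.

Over Δt = 309 − 74.9 = 234.1 days, the level fell by a factor of 45.8/16.9 ≈ 2.7101.
n = log₂(2.7101) ≈ 1.4383 half-lives, so t½ = 234.1/1.4383 ≈ 162.76 days.

163 days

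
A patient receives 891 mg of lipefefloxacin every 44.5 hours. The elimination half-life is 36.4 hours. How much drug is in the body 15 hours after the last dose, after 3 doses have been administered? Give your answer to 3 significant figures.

The 3 doses were given 104, 59.5, 15 hours ago.
Total = 891·(1/2)^(104/36.4) + 891·(1/2)^(59.5/36.4) + 891·(1/2)^(15/36.4)
      = 122.97 + 286.95 + 669.62 ≈ 1079.5 mg.

1080 mg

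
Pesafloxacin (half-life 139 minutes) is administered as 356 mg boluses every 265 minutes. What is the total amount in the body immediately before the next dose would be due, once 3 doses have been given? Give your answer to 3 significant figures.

The 3 doses were given 795, 530, 265 minutes ago.
Total = 356·(1/2)^(795/139) + 356·(1/2)^(530/139) + 356·(1/2)^(265/139)
      = 6.7567 + 25.33 + 94.961 ≈ 127.05 mg.

127 mg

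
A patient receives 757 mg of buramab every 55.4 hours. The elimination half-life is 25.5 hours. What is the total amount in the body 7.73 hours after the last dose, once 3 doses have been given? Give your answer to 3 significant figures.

The 3 doses were given 118.53, 63.13, 7.73 hours ago.
Total = 757·(1/2)^(118.53/25.5) + 757·(1/2)^(63.13/25.5) + 757·(1/2)^(7.73/25.5)
      = 30.188 + 136.09 + 613.54 ≈ 779.82 mg.

780 mg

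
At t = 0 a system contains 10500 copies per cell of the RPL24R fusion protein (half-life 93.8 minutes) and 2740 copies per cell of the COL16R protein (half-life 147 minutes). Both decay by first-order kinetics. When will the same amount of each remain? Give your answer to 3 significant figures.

502 minutes

Set 10500·(1/2)^(t/93.8) = 2740·(1/2)^(t/147).
Taking log₂: log₂(10500/2740) = t·(1/93.8 − 1/147).
log₂(3.8321) = 1.9381; 1/93.8 − 1/147 = 0.0038583.
t = 1.9381 / 0.0038583 ≈ 502.34 minutes.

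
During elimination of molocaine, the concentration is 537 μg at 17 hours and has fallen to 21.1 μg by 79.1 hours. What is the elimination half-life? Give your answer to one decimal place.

Over Δt = 79.1 − 17 = 62.1 hours, the level fell by a factor of 537/21.1 ≈ 25.45.
n = log₂(25.45) ≈ 4.6696 half-lives, so t½ = 62.1/4.6696 ≈ 13.299 hours.

13.3 hours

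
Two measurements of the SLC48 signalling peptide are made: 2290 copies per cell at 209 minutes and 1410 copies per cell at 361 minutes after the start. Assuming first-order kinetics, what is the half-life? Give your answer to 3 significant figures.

217 minutes

Over Δt = 361 − 209 = 152 minutes, the level fell by a factor of 2290/1410 ≈ 1.6241.
n = log₂(1.6241) ≈ 0.69965 half-lives, so t½ = 152/0.69965 ≈ 217.25 minutes.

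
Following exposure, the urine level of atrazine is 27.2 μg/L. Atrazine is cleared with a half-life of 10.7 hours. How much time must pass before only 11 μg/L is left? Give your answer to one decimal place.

Fraction remaining = 11/27.2 ≈ 0.40441.
n = log₂(27.2/11) = ln(2.4727)/ln 2 ≈ 1.3061 half-lives.
t = n × t½ = 1.3061 × 10.7 ≈ 13.975 hours.

14.0 hours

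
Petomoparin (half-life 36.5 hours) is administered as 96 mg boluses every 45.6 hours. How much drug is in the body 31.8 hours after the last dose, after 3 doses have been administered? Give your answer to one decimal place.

The 3 doses were given 123, 77.4, 31.8 hours ago.
Total = 96·(1/2)^(123/36.5) + 96·(1/2)^(77.4/36.5) + 96·(1/2)^(31.8/36.5)
      = 9.2863 + 22.076 + 52.481 ≈ 83.844 mg.

83.8 mg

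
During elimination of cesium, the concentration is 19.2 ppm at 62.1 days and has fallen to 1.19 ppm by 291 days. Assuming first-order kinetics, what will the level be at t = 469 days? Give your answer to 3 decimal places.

0.137 ppm

Over Δt = 291 − 62.1 = 228.9 days, the level fell by a factor of 19.2/1.19 ≈ 16.134.
n = log₂(16.134) ≈ 4.0121 half-lives, so t½ = 228.9/4.0121 ≈ 57.053 days.
From t = 291 to t = 469: 1.19 × (1/2)^((469−291)/57.053) ≈ 0.13689 ppm.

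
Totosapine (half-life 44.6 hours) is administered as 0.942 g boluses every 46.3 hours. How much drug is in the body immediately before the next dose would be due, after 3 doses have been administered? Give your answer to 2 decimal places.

0.79 g

The 3 doses were given 138.9, 92.6, 46.3 hours ago.
Total = 0.942·(1/2)^(138.9/44.6) + 0.942·(1/2)^(92.6/44.6) + 0.942·(1/2)^(46.3/44.6)
      = 0.10878 + 0.22338 + 0.45872 ≈ 0.79088 g.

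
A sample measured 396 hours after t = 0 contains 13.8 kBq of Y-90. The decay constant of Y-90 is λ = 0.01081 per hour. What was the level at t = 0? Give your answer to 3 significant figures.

t½ = ln 2 / λ = 0.69315 / 0.01081 ≈ 64.121 hours.
Number of half-lives elapsed: n = 396/64.121 ≈ 6.1758.
A₀ = A × 2^n = 13.8 × 2^6.1758 = 13.8 × 72.295 ≈ 997.68 kBq.

998 kBq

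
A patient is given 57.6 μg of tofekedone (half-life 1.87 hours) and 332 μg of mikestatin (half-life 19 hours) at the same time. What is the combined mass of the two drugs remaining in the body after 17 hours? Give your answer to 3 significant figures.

179 μg

tofekedone: 57.6 × (1/2)^(17/1.87) = 57.6 × (1/2)^9.0909 ≈ 0.10563 μg.
mikestatin: 332 × (1/2)^(17/19) = 332 × (1/2)^0.89474 ≈ 178.56 μg.
Total = 0.10563 + 178.56 ≈ 178.67 μg.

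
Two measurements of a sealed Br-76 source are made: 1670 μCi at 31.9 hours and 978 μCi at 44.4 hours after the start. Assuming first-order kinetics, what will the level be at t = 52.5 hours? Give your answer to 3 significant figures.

Over Δt = 44.4 − 31.9 = 12.5 hours, the level fell by a factor of 1670/978 ≈ 1.7076.
n = log₂(1.7076) ≈ 0.77194 half-lives, so t½ = 12.5/0.77194 ≈ 16.193 hours.
From t = 44.4 to t = 52.5: 978 × (1/2)^((52.5−44.4)/16.193) ≈ 691.45 μCi.

691 μCi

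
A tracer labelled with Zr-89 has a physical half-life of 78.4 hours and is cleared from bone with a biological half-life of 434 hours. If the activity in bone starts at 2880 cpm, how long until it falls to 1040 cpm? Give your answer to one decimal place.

97.6 hours

1/t_eff = 1/t_phys + 1/t_biol = 1/78.4 + 1/434 = 0.015059 per hour.
t_eff = 78.4 × 434 / (78.4 + 434) ≈ 66.404 hours.
n = log₂(2880/1040) ≈ 1.4695; t = 1.4695 × 66.404 ≈ 97.58 hours.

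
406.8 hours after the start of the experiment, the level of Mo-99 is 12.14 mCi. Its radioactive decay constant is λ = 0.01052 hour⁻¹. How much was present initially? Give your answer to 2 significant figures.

880 mCi

t½ = ln 2 / λ = 0.69315 / 0.01052 ≈ 65.889 hours.
Number of half-lives elapsed: n = 406.8/65.889 ≈ 6.1741.
A₀ = A × 2^n = 12.14 × 2^6.1741 = 12.14 × 72.207 ≈ 876.59 mCi.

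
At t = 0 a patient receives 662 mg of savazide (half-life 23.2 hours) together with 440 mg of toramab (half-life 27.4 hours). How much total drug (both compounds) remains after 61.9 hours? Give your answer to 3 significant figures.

savazide: 662 × (1/2)^(61.9/23.2) = 662 × (1/2)^2.6681 ≈ 104.15 mg.
toramab: 440 × (1/2)^(61.9/27.4) = 440 × (1/2)^2.2591 ≈ 91.915 mg.
Total = 104.15 + 91.915 ≈ 196.07 mg.

196 mg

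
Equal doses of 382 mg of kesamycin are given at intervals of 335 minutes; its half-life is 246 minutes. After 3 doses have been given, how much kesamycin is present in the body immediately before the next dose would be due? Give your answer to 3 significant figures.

The 3 doses were given 1005, 670, 335 minutes ago.
Total = 382·(1/2)^(1005/246) + 382·(1/2)^(670/246) + 382·(1/2)^(335/246)
      = 22.503 + 57.834 + 148.64 ≈ 228.97 mg.

229 mg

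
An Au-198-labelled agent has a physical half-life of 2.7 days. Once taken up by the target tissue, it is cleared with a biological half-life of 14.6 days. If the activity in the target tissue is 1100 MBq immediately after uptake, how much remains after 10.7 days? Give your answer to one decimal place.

1/t_eff = 1/t_phys + 1/t_biol = 1/2.7 + 1/14.6 = 0.43886 per day.
t_eff = 2.7 × 14.6 / (2.7 + 14.6) ≈ 2.2786 days.
Remaining = 1100 × (1/2)^(10.7/2.2786) = 1100 × (1/2)^4.6958 ≈ 42.443 MBq.

42.4 MBq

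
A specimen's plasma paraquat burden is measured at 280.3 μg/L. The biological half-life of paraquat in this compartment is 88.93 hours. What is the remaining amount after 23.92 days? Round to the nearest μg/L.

3 μg/L

Convert the elapsed time: 23.92 days = 574.08 hours.
Number of half-lives: n = 574.08/88.93 ≈ 6.4554.
Remaining = 280.3 × (1/2)^6.4554 = 280.3 × 0.011395 ≈ 3.1941 μg/L.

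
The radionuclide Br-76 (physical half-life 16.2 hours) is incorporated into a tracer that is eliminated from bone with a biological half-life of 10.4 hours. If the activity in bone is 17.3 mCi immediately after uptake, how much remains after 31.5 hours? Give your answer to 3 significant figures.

0.551 mCi

1/t_eff = 1/t_phys + 1/t_biol = 1/16.2 + 1/10.4 = 0.15788 per hour.
t_eff = 16.2 × 10.4 / (16.2 + 10.4) ≈ 6.3338 hours.
Remaining = 17.3 × (1/2)^(31.5/6.3338) = 17.3 × (1/2)^4.9733 ≈ 0.55073 mCi.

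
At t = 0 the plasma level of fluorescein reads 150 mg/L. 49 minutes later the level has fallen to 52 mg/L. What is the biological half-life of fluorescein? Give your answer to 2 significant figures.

32 minutes

A/A₀ = 52/150 ≈ 0.34667.
n = log₂(2.8846) ≈ 1.5284 half-lives elapsed in 49 minutes.
t½ = 49/1.5284 ≈ 32.06 minutes.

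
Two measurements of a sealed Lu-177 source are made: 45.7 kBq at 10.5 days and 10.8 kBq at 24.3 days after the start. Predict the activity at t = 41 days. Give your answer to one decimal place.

Over Δt = 24.3 − 10.5 = 13.8 days, the level fell by a factor of 45.7/10.8 ≈ 4.2315.
n = log₂(4.2315) ≈ 2.0812 half-lives, so t½ = 13.8/2.0812 ≈ 6.6309 days.
From t = 24.3 to t = 41: 10.8 × (1/2)^((41−24.3)/6.6309) ≈ 1.8849 kBq.

1.9 kBq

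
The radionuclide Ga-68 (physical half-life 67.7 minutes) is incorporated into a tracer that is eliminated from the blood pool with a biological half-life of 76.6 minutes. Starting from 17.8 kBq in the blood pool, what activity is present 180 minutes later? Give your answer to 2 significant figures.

0.55 kBq

1/t_eff = 1/t_phys + 1/t_biol = 1/67.7 + 1/76.6 = 0.027826 per minute.
t_eff = 67.7 × 76.6 / (67.7 + 76.6) ≈ 35.938 minutes.
Remaining = 17.8 × (1/2)^(180/35.938) = 17.8 × (1/2)^5.0087 ≈ 0.55292 kBq.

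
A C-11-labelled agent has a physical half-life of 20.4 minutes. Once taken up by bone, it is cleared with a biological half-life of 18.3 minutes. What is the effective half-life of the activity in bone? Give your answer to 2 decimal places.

9.65 minutes

1/t_eff = 1/t_phys + 1/t_biol = 1/20.4 + 1/18.3 = 0.10366 per minute.
t_eff = 20.4 × 18.3 / (20.4 + 18.3) ≈ 9.6465 minutes.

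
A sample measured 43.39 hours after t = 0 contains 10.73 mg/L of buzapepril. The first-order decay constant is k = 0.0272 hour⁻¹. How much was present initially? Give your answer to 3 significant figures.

34.9 mg/L

t½ = ln 2 / k = 0.69315 / 0.0272 ≈ 25.483 hours.
Number of half-lives elapsed: n = 43.39/25.483 ≈ 1.7027.
A₀ = A × 2^n = 10.73 × 2^1.7027 = 10.73 × 3.2551 ≈ 34.927 mg/L.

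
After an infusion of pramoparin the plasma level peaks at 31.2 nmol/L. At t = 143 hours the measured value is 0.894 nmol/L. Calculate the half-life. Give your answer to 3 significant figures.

A/A₀ = 0.894/31.2 ≈ 0.028654.
n = log₂(34.899) ≈ 5.1251 half-lives elapsed in 143 hours.
t½ = 143/5.1251 ≈ 27.902 hours.

27.9 hours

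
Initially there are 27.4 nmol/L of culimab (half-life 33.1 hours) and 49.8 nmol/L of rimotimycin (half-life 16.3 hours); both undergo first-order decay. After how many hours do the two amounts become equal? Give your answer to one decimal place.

27.7 hours

Set 27.4·(1/2)^(t/33.1) = 49.8·(1/2)^(t/16.3).
Taking log₂: log₂(27.4/49.8) = t·(1/33.1 − 1/16.3).
log₂(0.5502) = -0.86197; 1/33.1 − 1/16.3 = -0.031138.
t = -0.86197 / -0.031138 ≈ 27.682 hours.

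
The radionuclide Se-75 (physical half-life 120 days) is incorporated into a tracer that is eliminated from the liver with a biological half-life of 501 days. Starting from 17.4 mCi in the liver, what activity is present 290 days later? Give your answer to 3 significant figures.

2.18 mCi

1/t_eff = 1/t_phys + 1/t_biol = 1/120 + 1/501 = 0.010329 per day.
t_eff = 120 × 501 / (120 + 501) ≈ 96.812 days.
Remaining = 17.4 × (1/2)^(290/96.812) = 17.4 × (1/2)^2.9955 ≈ 2.1818 mCi.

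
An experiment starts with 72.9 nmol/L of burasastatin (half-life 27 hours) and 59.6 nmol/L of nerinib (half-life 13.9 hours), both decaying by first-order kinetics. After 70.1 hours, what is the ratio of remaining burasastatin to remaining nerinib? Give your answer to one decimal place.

6.7

burasastatin: 72.9 × (1/2)^(70.1/27) = 72.9 × (1/2)^2.5963 ≈ 12.055 nmol/L.
nerinib: 59.6 × (1/2)^(70.1/13.9) = 59.6 × (1/2)^5.0432 ≈ 1.8076 nmol/L.
Ratio ≈ 12.055 / 1.8076 ≈ 6.669.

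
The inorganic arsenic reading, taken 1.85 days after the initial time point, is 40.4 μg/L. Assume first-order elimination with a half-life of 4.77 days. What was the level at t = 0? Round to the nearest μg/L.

Number of half-lives elapsed: n = 1.85/4.77 ≈ 0.38784.
A₀ = A × 2^n = 40.4 × 2^0.38784 = 40.4 × 1.3084 ≈ 52.861 μg/L.

53 μg/L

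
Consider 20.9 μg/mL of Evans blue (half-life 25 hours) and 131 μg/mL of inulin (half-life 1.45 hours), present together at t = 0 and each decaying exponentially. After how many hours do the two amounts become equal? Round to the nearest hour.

Set 20.9·(1/2)^(t/25) = 131·(1/2)^(t/1.45).
Taking log₂: log₂(20.9/131) = t·(1/25 − 1/1.45).
log₂(0.15954) = -2.648; 1/25 − 1/1.45 = -0.64966.
t = -2.648 / -0.64966 ≈ 4.076 hours.

4 hours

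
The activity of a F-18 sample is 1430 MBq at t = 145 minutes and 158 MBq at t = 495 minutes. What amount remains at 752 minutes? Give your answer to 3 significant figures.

Over Δt = 495 − 145 = 350 minutes, the level fell by a factor of 1430/158 ≈ 9.0506.
n = log₂(9.0506) ≈ 3.178 half-lives, so t½ = 350/3.178 ≈ 110.13 minutes.
From t = 495 to t = 752: 158 × (1/2)^((752−495)/110.13) ≈ 31.346 MBq.

31.3 MBq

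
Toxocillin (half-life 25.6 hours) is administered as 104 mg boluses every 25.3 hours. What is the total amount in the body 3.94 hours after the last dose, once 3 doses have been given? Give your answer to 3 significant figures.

The 3 doses were given 54.54, 29.24, 3.94 hours ago.
Total = 104·(1/2)^(54.54/25.6) + 104·(1/2)^(29.24/25.6) + 104·(1/2)^(3.94/25.6)
      = 23.752 + 47.119 + 93.477 ≈ 164.35 mg.

164 mg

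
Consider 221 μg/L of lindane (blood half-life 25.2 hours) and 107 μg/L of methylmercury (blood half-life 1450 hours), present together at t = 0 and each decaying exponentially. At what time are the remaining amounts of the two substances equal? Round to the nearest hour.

27 hours

Set 221·(1/2)^(t/25.2) = 107·(1/2)^(t/1450).
Taking log₂: log₂(221/107) = t·(1/25.2 − 1/1450).
log₂(2.0654) = 1.0464; 1/25.2 − 1/1450 = 0.038993.
t = 1.0464 / 0.038993 ≈ 26.837 hours.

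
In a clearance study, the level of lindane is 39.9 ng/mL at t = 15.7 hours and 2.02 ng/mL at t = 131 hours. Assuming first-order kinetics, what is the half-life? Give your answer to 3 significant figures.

Over Δt = 131 − 15.7 = 115.3 hours, the level fell by a factor of 39.9/2.02 ≈ 19.752.
n = log₂(19.752) ≈ 4.304 half-lives, so t½ = 115.3/4.304 ≈ 26.789 hours.

26.8 hours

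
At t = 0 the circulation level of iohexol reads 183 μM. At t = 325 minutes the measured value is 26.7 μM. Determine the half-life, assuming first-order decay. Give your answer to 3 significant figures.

A/A₀ = 26.7/183 ≈ 0.1459.
n = log₂(6.8539) ≈ 2.7769 half-lives elapsed in 325 minutes.
t½ = 325/2.7769 ≈ 117.04 minutes.

117 minutes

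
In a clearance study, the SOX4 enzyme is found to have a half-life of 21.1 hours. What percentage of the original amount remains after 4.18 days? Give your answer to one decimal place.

3.7%

4.18 days = 100.32 hours.
n = 100.32/21.1 ≈ 4.7545 half-lives.
Fraction remaining = (1/2)^4.7545 ≈ 0.037047, i.e. 3.7047%.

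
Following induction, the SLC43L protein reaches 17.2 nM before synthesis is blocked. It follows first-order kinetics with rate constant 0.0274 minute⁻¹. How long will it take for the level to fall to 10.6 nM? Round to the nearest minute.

18 minutes

t½ = ln 2 / λ = 0.69315 / 0.0274 ≈ 25.297 minutes.
Fraction remaining = 10.6/17.2 ≈ 0.61628.
n = log₂(17.2/10.6) = ln(1.6226)/ln 2 ≈ 0.69834 half-lives.
t = n × t½ = 0.69834 × 25.297 ≈ 17.666 minutes.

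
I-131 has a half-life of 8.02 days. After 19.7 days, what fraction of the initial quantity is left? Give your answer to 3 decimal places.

0.182

n = 19.7/8.02 ≈ 2.4564 half-lives.
Fraction remaining = (1/2)^2.4564 ≈ 0.18221.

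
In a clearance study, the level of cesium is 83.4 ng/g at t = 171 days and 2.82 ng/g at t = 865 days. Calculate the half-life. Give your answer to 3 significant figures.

142 days

Over Δt = 865 − 171 = 694 days, the level fell by a factor of 83.4/2.82 ≈ 29.574.
n = log₂(29.574) ≈ 4.8863 half-lives, so t½ = 694/4.8863 ≈ 142.03 days.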